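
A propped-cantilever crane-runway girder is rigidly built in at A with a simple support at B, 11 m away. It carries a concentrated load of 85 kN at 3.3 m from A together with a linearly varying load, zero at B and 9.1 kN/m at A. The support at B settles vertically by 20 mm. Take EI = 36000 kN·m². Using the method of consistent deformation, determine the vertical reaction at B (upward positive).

R_B = 18.71 kN

Release the roller at B. Primary structure: cantilever fixed at A.
Primary-structure tip deflection at B by superposition:
  point load 85 at a = 3.3: Pa²(3L − a)/(6EI) = 4582/EI
  triangular load, peak 9.1 at the fixed end: w₀L⁴/(30EI) = 4441/EI
  δ_0 = 9023/EI
Flexibility coefficient — unit upward force at B: δ_{BB} = L³/(3EI) = 443.7/EI.
With EI = 36000 kN·m²: δ_0 = 0.25064 m and δ_{BB} = 0.012324 m/kN.
Compatibility — the beam at B must follow the support down by 0.02 m: δ_0 − R_B·δ_{BB} = 0.02, so R_B = (0.25064 − 0.02)/0.012324 = 18.71 kN.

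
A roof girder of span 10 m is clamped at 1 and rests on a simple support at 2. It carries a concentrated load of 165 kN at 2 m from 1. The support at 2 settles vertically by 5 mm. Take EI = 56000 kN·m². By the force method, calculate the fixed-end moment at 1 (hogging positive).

Choose R_2 as the redundant. The primary structure is the cantilever fixed at 1.
Deflection at 2 on the released cantilever, summing each load's contribution:
  point load 165 at a = 2: Pa²(3L − a)/(6EI) = 3080/EI
Tip deflection under a unit load at 2: L³/(3EI) = 333.3/EI.
With EI = 56000 kN·m²: δ_0 = 0.055 m and δ_{22} = 0.005952 m/kN.
Compatibility — the beam at 2 must follow the support down by 0.005 m: δ_0 − R_2·δ_{22} = 0.005, so R_2 = (0.055 − 0.005)/0.005952 = 8.4 kN.
Moment equilibrium about 1: M_1 = Σ(load moments about 1) − R_2·L = 330 − 8.4×10 = 246 kN·m.

M_1 = 246 kN·m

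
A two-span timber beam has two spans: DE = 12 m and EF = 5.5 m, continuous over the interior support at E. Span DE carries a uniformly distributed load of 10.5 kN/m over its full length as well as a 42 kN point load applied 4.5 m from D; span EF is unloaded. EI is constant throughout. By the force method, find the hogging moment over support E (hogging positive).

Take M_E as the redundant. Released structure: two simple spans DE and EF with a hinge at E.
Discontinuity in slope at E on the released structure — sum the simple-span end rotations:
  span DE: UDL 10.5: wL³/(24EI) = 756/EI
  span DE: point load 42 at a = 4.5: Pab(L + a)/(6LEI) = 324.8/EI
  relative rotation θ_0 = (1081 + 0)/EI = 1081/EI
A unit hogging moment at E produces rotation L₁/(3EI) + L₂/(3EI) = 5.833/EI.
Compatibility: M_E·(L₁+L₂)/(3EI) = θ_0, giving M_E = 185.3 kN·m (hogging).

M_E = 185.3 kN·m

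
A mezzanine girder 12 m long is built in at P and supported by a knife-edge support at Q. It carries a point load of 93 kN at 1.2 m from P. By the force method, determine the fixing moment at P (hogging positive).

Take the reaction at Q as the redundant and release it; the primary structure is a cantilever fixed at P.
Deflection at Q on the released cantilever, summing each load's contribution:
  point load 93 at a = 1.2: Pa²(3L − a)/(6EI) = 776.7/EI
Tip deflection under a unit load at Q: L³/(3EI) = 576/EI.
The prop prevents deflection at Q: R_Q = δ_0/δ_{QQ} = 776.7/576 = 1.349 kN.
Moment equilibrium about P: M_P = Σ(load moments about P) − R_Q·L = 111.6 − 1.349×12 = 95.42 kN·m.

M_P = 95.42 kN·m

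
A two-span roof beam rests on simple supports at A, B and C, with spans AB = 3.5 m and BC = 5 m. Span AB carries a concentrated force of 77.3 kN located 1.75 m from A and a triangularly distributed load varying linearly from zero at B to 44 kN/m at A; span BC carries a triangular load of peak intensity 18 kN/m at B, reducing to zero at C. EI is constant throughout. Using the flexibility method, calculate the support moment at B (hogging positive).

Release continuity at B by inserting a hinge; the redundant is the internal moment M_B. The primary structure is two simply-supported spans AB and BC.
Discontinuity in slope at B on the released structure — sum the simple-span end rotations:
  span AB: point load 77.3 at a = 1.75: Pab(L + a)/(6LEI) = 59.18/EI
  span AB: triangular load, peak 44: 7w₀L³/(360EI) = 36.68/EI
  span BC: triangular load, peak 18: w₀L³/(45EI) = 50/EI
  relative rotation θ_0 = (95.86 + 50)/EI = 145.9/EI
A unit hogging moment at B produces rotation L₁/(3EI) + L₂/(3EI) = 2.833/EI.
Slope continuity at B: θ_0 = M_B·2.833/EI, so M_B = 145.9/2.833 = 51.48 kN·m (hogging).

M_B = 51.48 kN·m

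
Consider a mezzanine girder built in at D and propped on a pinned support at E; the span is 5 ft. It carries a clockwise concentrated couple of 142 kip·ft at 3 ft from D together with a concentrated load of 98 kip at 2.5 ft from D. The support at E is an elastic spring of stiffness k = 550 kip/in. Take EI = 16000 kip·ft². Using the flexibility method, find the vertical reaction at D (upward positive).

R_D = 35.24 kip

Remove the prop at E; the released (primary) structure is a cantilever built in at D.
Deflection at E on the released cantilever, summing each load's contribution:
  clockwise couple 142 at a = 3: M₀a(2L − a)/(2EI) = 1491/EI
  point load 98 at a = 2.5: Pa²(3L − a)/(6EI) = 1276/EI
  δ_0 = 2767/EI
Tip deflection under a unit load at E: L³/(3EI) = 41.67/EI.
With EI = 16000 kip·ft²: δ_0 = 0.17294 ft and δ_{EE} = 0.002604 ft/kip.
Compatibility — the spring shortens by R_E/k under the reaction it provides: δ_0 − R_E·δ_{EE} = R_E/k. With 1/k = 1/(550×12) ft/kip = 0.000152 ft/kip, R_E = δ_0 / (δ_{EE} + 1/k) = 0.17294 / (0.002604 + 0.000152) = 62.76 kip.
Vertical equilibrium: R_D = ΣP − R_E = 98 − 62.76 = 35.24 kip.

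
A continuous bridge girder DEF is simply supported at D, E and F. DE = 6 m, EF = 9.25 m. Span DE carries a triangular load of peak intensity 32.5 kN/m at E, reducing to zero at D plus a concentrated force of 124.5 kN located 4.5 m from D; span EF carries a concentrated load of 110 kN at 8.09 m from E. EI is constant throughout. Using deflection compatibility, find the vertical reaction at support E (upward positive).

R_E = 204.3 kN

Release continuity at E by inserting a hinge; the redundant is the internal moment M_E. The primary structure is two simply-supported spans DE and EF.
Discontinuity in slope at E on the released structure — sum the simple-span end rotations:
  span DE: triangular load, peak 32.5: w₀L³/(45EI) = 156/EI
  span DE: point load 124.5 at a = 4.5: Pab(L + a)/(6LEI) = 245.1/EI
  span EF: point load 110 at a = 8.09: Pab(L + b)/(6LEI) = 193.6/EI
  relative rotation θ_0 = (401.1 + 193.6)/EI = 594.7/EI
A unit hogging moment at E produces rotation L₁/(3EI) + L₂/(3EI) = 5.083/EI.
Compatibility: M_E·(L₁+L₂)/(3EI) = θ_0, giving M_E = 117 kN·m (hogging).
Span DE, ΣM about D with M_E applied at E: R_E^{DE}·6 = 950.2 + 117, so R_E^{DE} = 177.9 kN and R_D = 222 − 177.9 = 44.13 kN.
Span EF, ΣM about F: R_E^{EF}·9.25 = 127.6 + 117, so R_E^{EF} = 26.44 kN and R_F = 110 − 26.44 = 83.56 kN.
R_E = 177.9 + 26.44 = 204.3 kN.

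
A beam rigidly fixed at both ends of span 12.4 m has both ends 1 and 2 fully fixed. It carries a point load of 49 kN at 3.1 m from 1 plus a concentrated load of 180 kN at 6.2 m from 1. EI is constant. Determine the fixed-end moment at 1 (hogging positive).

Take the two fixed-end moments M_1, M_2 as redundants; the released structure is the simple span 12.
On the primary (simply-supported) span, the end slopes from the loading are:
  at 1: point load 49 at a = 3.1: Pab(L + b)/(6LEI) = 412/EI
  at 2: point load 49 at a = 3.1: Pab(L + a)/(6LEI) = 294.3/EI
  at 1: point load 180 at a = 6.2: Pab(L + b)/(6LEI) = 1730/EI
  at 2: point load 180 at a = 6.2: Pab(L + a)/(6LEI) = 1730/EI
  θ_10 = 2142/EI,  θ_20 = 2024/EI
Flexibility coefficients: a unit moment at one end gives L/(3EI) there and L/(6EI) at the far end, so f₁₁ = f₂₂ = 4.133/EI and f₁₂ = f₂₁ = 2.067/EI.
Compatibility — zero rotation at each built-in end:
  4.133 M_1 + 2.067 M_2 = 2142
  2.067 M_1 + 4.133 M_2 = 2024
Solving the pair gives M_1 = 364.4 kN·m and M_2 = 307.5 kN·m (hogging).

M_1 = 364.4 kN·m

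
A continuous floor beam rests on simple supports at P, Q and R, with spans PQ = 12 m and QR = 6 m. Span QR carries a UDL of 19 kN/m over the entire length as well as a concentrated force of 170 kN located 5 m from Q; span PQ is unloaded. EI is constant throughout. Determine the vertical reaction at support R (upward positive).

R_R = 189.3 kN

Insert a hinge at Q; M_Q is the redundant, and each span becomes simply supported.
Rotations at Q on the released spans (each span's end-slope, ×1/EI):
  span QR: UDL 19: wL³/(24EI) = 171/EI
  span QR: point load 170 at a = 5: Pab(L + b)/(6LEI) = 165.3/EI
  relative rotation θ_0 = (0 + 336.3)/EI = 336.3/EI
A unit hogging moment at Q produces rotation L₁/(3EI) + L₂/(3EI) = 6/EI.
Slope continuity at Q: θ_0 = M_Q·6/EI, so M_Q = 336.3/6 = 56.05 kN·m (hogging).
Span QR, ΣM about R: R_Q^{QR}·6 = 512 + 56.05, so R_Q^{QR} = 94.67 kN and R_R = 284 − 94.67 = 189.3 kN.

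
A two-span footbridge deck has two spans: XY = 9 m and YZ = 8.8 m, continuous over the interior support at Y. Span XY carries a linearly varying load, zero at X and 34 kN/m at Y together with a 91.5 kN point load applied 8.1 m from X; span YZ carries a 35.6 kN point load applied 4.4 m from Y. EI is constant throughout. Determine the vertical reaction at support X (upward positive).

R_X = 42.65 kN

Insert a hinge at Y; M_Y is the redundant, and each span becomes simply supported.
Discontinuity in slope at Y on the released structure — sum the simple-span end rotations:
  span XY: triangular load, peak 34: w₀L³/(45EI) = 550.8/EI
  span XY: point load 91.5 at a = 8.1: Pab(L + a)/(6LEI) = 211.2/EI
  span YZ: point load 35.6 at a = 4.4: Pab(L + b)/(6LEI) = 172.3/EI
  relative rotation θ_0 = (762 + 172.3)/EI = 934.3/EI
A unit hogging moment at Y produces rotation L₁/(3EI) + L₂/(3EI) = 5.933/EI.
Compatibility: M_Y·(L₁+L₂)/(3EI) = θ_0, giving M_Y = 157.5 kN·m (hogging).
Span XY, ΣM about X with M_Y applied at Y: R_Y^{XY}·9 = 1659 + 157.5, so R_Y^{XY} = 201.8 kN and R_X = 244.5 − 201.8 = 42.65 kN.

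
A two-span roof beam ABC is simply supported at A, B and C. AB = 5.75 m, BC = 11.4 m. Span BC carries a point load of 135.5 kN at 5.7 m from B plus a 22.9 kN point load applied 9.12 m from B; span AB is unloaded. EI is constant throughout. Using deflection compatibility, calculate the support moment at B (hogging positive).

M_B = 209.2 kN·m

Take M_B as the redundant. Released structure: two simple spans AB and BC with a hinge at B.
End slopes at the hinge B, treating each span as simply supported:
  span BC: point load 135.5 at a = 5.7: Pab(L + b)/(6LEI) = 1101/EI
  span BC: point load 22.9 at a = 9.12: Pab(L + b)/(6LEI) = 95.23/EI
  relative rotation θ_0 = (0 + 1196)/EI = 1196/EI
A unit hogging moment at B produces rotation L₁/(3EI) + L₂/(3EI) = 5.717/EI.
Slope continuity at B: θ_0 = M_B·5.717/EI, so M_B = 1196/5.717 = 209.2 kN·m (hogging).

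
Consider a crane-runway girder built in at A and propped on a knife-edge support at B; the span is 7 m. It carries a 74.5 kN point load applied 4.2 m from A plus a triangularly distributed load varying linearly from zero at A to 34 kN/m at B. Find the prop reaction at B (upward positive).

Release the roller at B. Primary structure: cantilever fixed at A.
Primary-structure tip deflection at B by superposition:
  point load 74.5 at a = 4.2: Pa²(3L − a)/(6EI) = 3680/EI
  triangular load, peak 34 at the free end: 11w₀L⁴/(120EI) = 7483/EI
  δ_0 = 11163/EI
Flexibility coefficient — unit upward force at B: δ_{BB} = L³/(3EI) = 114.3/EI.
Compatibility at B: δ_0 − R_B·δ_{BB} = 0, so R_B = 11163/114.3 = 97.63 kN.

R_B = 97.63 kN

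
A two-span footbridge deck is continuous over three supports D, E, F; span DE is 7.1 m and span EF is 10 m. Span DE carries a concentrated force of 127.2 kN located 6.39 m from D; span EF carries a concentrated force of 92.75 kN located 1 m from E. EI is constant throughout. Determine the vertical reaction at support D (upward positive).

Take M_E as the redundant. Released structure: two simple spans DE and EF with a hinge at E.
Rotations at E on the released spans (each span's end-slope, ×1/EI):
  span DE: point load 127.2 at a = 6.39: Pab(L + a)/(6LEI) = 182.7/EI
  span EF: point load 92.75 at a = 1: Pab(L + b)/(6LEI) = 264.3/EI
  relative rotation θ_0 = (182.7 + 264.3)/EI = 447.1/EI
A unit hogging moment at E produces rotation L₁/(3EI) + L₂/(3EI) = 5.7/EI.
Slope continuity at E: θ_0 = M_E·5.7/EI, so M_E = 447.1/5.7 = 78.44 kN·m (hogging).
Span DE, ΣM about D with M_E applied at E: R_E^{DE}·7.1 = 812.8 + 78.44, so R_E^{DE} = 125.5 kN and R_D = 127.2 − 125.5 = 1.673 kN.

R_D = 1.673 kN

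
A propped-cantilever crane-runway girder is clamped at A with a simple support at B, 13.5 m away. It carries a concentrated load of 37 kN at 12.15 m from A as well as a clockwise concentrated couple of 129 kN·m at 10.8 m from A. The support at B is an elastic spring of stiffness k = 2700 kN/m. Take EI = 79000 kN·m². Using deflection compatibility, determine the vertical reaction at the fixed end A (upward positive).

R_A = -6.67 kN

Take the reaction at B as the redundant and release it; the primary structure is a cantilever fixed at A.
Primary-structure tip deflection at B by superposition:
  point load 37 at a = 12.15: Pa²(3L − a)/(6EI) = 25808/EI
  clockwise couple 129 at a = 10.8: M₀a(2L − a)/(2EI) = 11285/EI
  δ_0 = 37093/EI
Tip deflection under a unit load at B: L³/(3EI) = 820.1/EI.
With EI = 79000 kN·m²: δ_0 = 0.46953 m and δ_{BB} = 0.010381 m/kN.
Compatibility — the spring shortens by R_B/k under the reaction it provides: δ_0 − R_B·δ_{BB} = R_B/k. With 1/k = 0.00037 m/kN, R_B = δ_0 / (δ_{BB} + 1/k) = 0.46953 / (0.010381 + 0.00037) = 43.67 kN.
Vertical equilibrium: R_A = ΣP − R_B = 37 − 43.67 = -6.67 kN.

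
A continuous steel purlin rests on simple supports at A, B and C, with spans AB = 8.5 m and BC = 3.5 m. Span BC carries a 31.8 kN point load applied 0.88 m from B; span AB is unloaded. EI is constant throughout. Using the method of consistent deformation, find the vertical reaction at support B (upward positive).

Insert a hinge at B; M_B is the redundant, and each span becomes simply supported.
End slopes at the hinge B, treating each span as simply supported:
  span BC: point load 31.8 at a = 0.88: Pab(L + b)/(6LEI) = 21.37/EI
  relative rotation θ_0 = (0 + 21.37)/EI = 21.37/EI
A unit hogging moment at B produces rotation L₁/(3EI) + L₂/(3EI) = 4/EI.
Compatibility: M_B·(L₁+L₂)/(3EI) = θ_0, giving M_B = 5.342 kN·m (hogging).
Span AB, ΣM about A with M_B applied at B: R_B^{AB}·8.5 = 0 + 5.342, so R_B^{AB} = 0.6284 kN and R_A = 0 − 0.6284 = -0.6284 kN.
Span BC, ΣM about C: R_B^{BC}·3.5 = 83.32 + 5.342, so R_B^{BC} = 25.33 kN and R_C = 31.8 − 25.33 = 6.469 kN.
R_B = 0.6284 + 25.33 = 25.96 kN.

R_B = 25.96 kN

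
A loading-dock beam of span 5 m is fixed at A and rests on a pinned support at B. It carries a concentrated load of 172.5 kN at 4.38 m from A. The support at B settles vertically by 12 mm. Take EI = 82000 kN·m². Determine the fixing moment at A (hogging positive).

Remove the prop at B; the released (primary) structure is a cantilever built in at A.
Downward deflection at the released point B due to the loads:
  point load 172.5 at a = 4.38: Pa²(3L − a)/(6EI) = 5857/EI
Tip deflection under a unit load at B: L³/(3EI) = 41.67/EI.
With EI = 82000 kN·m²: δ_0 = 0.071433 m and δ_{BB} = 0.000508 m/kN.
Compatibility — the beam at B must follow the support down by 0.012 m: δ_0 − R_B·δ_{BB} = 0.012, so R_B = (0.071433 − 0.012)/0.000508 = 117 kN.
Moment equilibrium about A: M_A = Σ(load moments about A) − R_B·L = 755.5 − 117×5 = 170.7 kN·m.

M_A = 170.7 kN·m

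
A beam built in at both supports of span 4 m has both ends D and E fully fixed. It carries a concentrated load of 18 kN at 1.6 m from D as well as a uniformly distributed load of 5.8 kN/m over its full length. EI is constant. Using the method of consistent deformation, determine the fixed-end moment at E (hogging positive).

M_E = 14.65 kN·m

Release both end moments; the primary structure is a simply-supported span DE with redundants M_D and M_E.
Simple-span end rotations at D and E under the given loads:
  at D: point load 18 at a = 1.6: Pab(L + b)/(6LEI) = 18.43/EI
  at E: point load 18 at a = 1.6: Pab(L + a)/(6LEI) = 16.13/EI
  at D: UDL 5.8: wL³/(24EI) = 15.47/EI
  at E: UDL 5.8: wL³/(24EI) = 15.47/EI
  θ_D0 = 33.9/EI,  θ_E0 = 31.59/EI
Flexibility coefficients: a unit moment at one end gives L/(3EI) there and L/(6EI) at the far end, so f₁₁ = f₂₂ = 1.333/EI and f₁₂ = f₂₁ = 0.6667/EI.
Compatibility — zero rotation at each built-in end:
  1.333 M_D + 0.6667 M_E = 33.9
  0.6667 M_D + 1.333 M_E = 31.59
Solving the pair gives M_D = 18.1 kN·m and M_E = 14.65 kN·m (hogging).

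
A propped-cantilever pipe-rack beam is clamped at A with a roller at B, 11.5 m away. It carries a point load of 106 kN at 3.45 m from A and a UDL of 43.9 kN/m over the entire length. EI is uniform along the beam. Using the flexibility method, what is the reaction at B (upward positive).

Release the roller at B. Primary structure: cantilever fixed at A.
Free-end deflection of the primary structure under the applied loading (downward +):
  point load 106 at a = 3.45: Pa²(3L − a)/(6EI) = 6529/EI
  UDL 43.9: wL⁴/(8EI) = 95977/EI
  δ_0 = 102506/EI
Tip deflection under a unit load at B: L³/(3EI) = 507/EI.
Compatibility at B: δ_0 − R_B·δ_{BB} = 0, so R_B = 102506/507 = 202.2 kN.

R_B = 202.2 kN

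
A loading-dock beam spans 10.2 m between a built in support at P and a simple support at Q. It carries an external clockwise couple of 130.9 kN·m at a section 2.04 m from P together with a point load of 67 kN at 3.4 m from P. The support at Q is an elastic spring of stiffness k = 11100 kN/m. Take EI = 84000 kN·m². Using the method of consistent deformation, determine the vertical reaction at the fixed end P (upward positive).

R_P = 50.5 kN

Release the roller at Q. Primary structure: cantilever fixed at P.
Primary-structure tip deflection at Q by superposition:
  clockwise couple 130.9 at a = 2.04: M₀a(2L − a)/(2EI) = 2451/EI
  point load 67 at a = 3.4: Pa²(3L − a)/(6EI) = 3511/EI
  δ_0 = 5963/EI
Flexibility coefficient — unit upward force at Q: δ_{QQ} = L³/(3EI) = 353.7/EI.
With EI = 84000 kN·m²: δ_0 = 0.070983 m and δ_{QQ} = 0.004211 m/kN.
Compatibility — the spring shortens by R_Q/k under the reaction it provides: δ_0 − R_Q·δ_{QQ} = R_Q/k. With 1/k = 0.00009 m/kN, R_Q = δ_0 / (δ_{QQ} + 1/k) = 0.070983 / (0.004211 + 0.00009) = 16.5 kN.
Vertical equilibrium: R_P = ΣP − R_Q = 67 − 16.5 = 50.5 kN.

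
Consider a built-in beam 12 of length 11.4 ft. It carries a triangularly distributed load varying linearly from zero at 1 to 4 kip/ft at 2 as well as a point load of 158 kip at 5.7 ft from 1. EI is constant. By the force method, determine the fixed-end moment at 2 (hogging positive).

M_2 = 251.1 kip·ft

Release both end moments; the primary structure is a simply-supported span 12 with redundants M_1 and M_2.
Simple-span end rotations at 1 and 2 under the given loads:
  at 1: triangular load, peak 4: 7w₀L³/(360EI) = 115.2/EI
  at 2: triangular load, peak 4: w₀L³/(45EI) = 131.7/EI
  at 1: point load 158 at a = 5.7: Pab(L + b)/(6LEI) = 1283/EI
  at 2: point load 158 at a = 5.7: Pab(L + a)/(6LEI) = 1283/EI
  θ_10 = 1399/EI,  θ_20 = 1415/EI
Flexibility coefficients: a unit moment at one end gives L/(3EI) there and L/(6EI) at the far end, so f₁₁ = f₂₂ = 3.8/EI and f₁₂ = f₂₁ = 1.9/EI.
Compatibility — zero rotation at each built-in end:
  3.8 M_1 + 1.9 M_2 = 1399
  1.9 M_1 + 3.8 M_2 = 1415
Solving the pair gives M_1 = 242.5 kip·ft and M_2 = 251.1 kip·ft (hogging).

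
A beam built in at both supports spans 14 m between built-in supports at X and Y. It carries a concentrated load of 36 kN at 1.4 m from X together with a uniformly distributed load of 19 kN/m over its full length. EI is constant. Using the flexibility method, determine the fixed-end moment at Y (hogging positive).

M_Y = 314.9 kN·m

Release both end moments; the primary structure is a simply-supported span XY with redundants M_X and M_Y.
On the primary (simply-supported) span, the end slopes from the loading are:
  at X: point load 36 at a = 1.4: Pab(L + b)/(6LEI) = 201.1/EI
  at Y: point load 36 at a = 1.4: Pab(L + a)/(6LEI) = 116.4/EI
  at X: UDL 19: wL³/(24EI) = 2172/EI
  at Y: UDL 19: wL³/(24EI) = 2172/EI
  θ_X0 = 2373/EI,  θ_Y0 = 2289/EI
Flexibility coefficients: a unit moment at one end gives L/(3EI) there and L/(6EI) at the far end, so f₁₁ = f₂₂ = 4.667/EI and f₁₂ = f₂₁ = 2.333/EI.
Compatibility — zero rotation at each built-in end:
  4.667 M_X + 2.333 M_Y = 2373
  2.333 M_X + 4.667 M_Y = 2289
Solving the pair gives M_X = 351.2 kN·m and M_Y = 314.9 kN·m (hogging).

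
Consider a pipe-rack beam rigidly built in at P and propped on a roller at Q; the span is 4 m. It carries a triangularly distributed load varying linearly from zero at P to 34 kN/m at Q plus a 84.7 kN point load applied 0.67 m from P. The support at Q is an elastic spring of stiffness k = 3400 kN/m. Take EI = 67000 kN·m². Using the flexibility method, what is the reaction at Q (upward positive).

Release the roller at Q. Primary structure: cantilever fixed at P.
Deflection at Q on the released cantilever, summing each load's contribution:
  triangular load, peak 34 at the free end: 11w₀L⁴/(120EI) = 797.9/EI
  point load 84.7 at a = 0.67: Pa²(3L − a)/(6EI) = 71.8/EI
  δ_0 = 869.7/EI
Tip deflection under a unit load at Q: L³/(3EI) = 21.33/EI.
With EI = 67000 kN·m²: δ_0 = 0.01298 m and δ_{QQ} = 0.000318 m/kN.
Compatibility — the spring shortens by R_Q/k under the reaction it provides: δ_0 − R_Q·δ_{QQ} = R_Q/k. With 1/k = 0.000294 m/kN, R_Q = δ_0 / (δ_{QQ} + 1/k) = 0.01298 / (0.000318 + 0.000294) = 21.19 kN.

R_Q = 21.19 kN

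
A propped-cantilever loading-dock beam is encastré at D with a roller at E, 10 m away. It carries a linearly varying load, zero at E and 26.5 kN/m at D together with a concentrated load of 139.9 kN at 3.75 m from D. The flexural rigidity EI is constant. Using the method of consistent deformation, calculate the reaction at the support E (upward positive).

Release the roller at E. Primary structure: cantilever fixed at D.
Deflection at E on the released cantilever, summing each load's contribution:
  triangular load, peak 26.5 at the fixed end: w₀L⁴/(30EI) = 8833/EI
  point load 139.9 at a = 3.75: Pa²(3L − a)/(6EI) = 8607/EI
  δ_0 = 17440/EI
Flexibility coefficient — unit upward force at E: δ_{EE} = L³/(3EI) = 333.3/EI.
Compatibility at E: δ_0 − R_E·δ_{EE} = 0, so R_E = 17440/333.3 = 52.32 kN.

R_E = 52.32 kN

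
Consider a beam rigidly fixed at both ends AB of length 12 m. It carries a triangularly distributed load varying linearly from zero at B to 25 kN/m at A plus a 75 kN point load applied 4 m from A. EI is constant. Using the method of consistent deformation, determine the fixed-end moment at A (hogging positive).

M_A = 313.3 kN·m

Release both end moments; the primary structure is a simply-supported span AB with redundants M_A and M_B.
Simple-span end rotations at A and B under the given loads:
  at A: triangular load, peak 25: w₀L³/(45EI) = 960/EI
  at B: triangular load, peak 25: 7w₀L³/(360EI) = 840/EI
  at A: point load 75 at a = 4: Pab(L + b)/(6LEI) = 666.7/EI
  at B: point load 75 at a = 4: Pab(L + a)/(6LEI) = 533.3/EI
  θ_A0 = 1627/EI,  θ_B0 = 1373/EI
Flexibility coefficients: a unit moment at one end gives L/(3EI) there and L/(6EI) at the far end, so f₁₁ = f₂₂ = 4/EI and f₁₂ = f₂₁ = 2/EI.
Compatibility — zero rotation at each built-in end:
  4 M_A + 2 M_B = 1627
  2 M_A + 4 M_B = 1373
Solving the pair gives M_A = 313.3 kN·m and M_B = 186.7 kN·m (hogging).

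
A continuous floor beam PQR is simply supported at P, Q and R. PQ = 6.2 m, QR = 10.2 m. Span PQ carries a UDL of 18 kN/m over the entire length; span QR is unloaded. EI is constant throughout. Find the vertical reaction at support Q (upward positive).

R_Q = 64.28 kN

Take M_Q as the redundant. Released structure: two simple spans PQ and QR with a hinge at Q.
Rotations at Q on the released spans (each span's end-slope, ×1/EI):
  span PQ: UDL 18: wL³/(24EI) = 178.7/EI
  relative rotation θ_0 = (178.7 + 0)/EI = 178.7/EI
A unit hogging moment at Q produces rotation L₁/(3EI) + L₂/(3EI) = 5.467/EI.
Compatibility: M_Q·(L₁+L₂)/(3EI) = θ_0, giving M_Q = 32.7 kN·m (hogging).
Span PQ, ΣM about P with M_Q applied at Q: R_Q^{PQ}·6.2 = 346 + 32.7, so R_Q^{PQ} = 61.07 kN and R_P = 111.6 − 61.07 = 50.53 kN.
Span QR, ΣM about R: R_Q^{QR}·10.2 = 0 + 32.7, so R_Q^{QR} = 3.206 kN and R_R = 0 − 3.206 = -3.206 kN.
R_Q = 61.07 + 3.206 = 64.28 kN.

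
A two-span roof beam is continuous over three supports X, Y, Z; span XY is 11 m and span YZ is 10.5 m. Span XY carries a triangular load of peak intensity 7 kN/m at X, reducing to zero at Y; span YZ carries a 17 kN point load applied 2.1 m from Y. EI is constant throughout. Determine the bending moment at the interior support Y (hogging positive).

Take M_Y as the redundant. Released structure: two simple spans XY and YZ with a hinge at Y.
Discontinuity in slope at Y on the released structure — sum the simple-span end rotations:
  span XY: triangular load, peak 7: 7w₀L³/(360EI) = 181.2/EI
  span YZ: point load 17 at a = 2.1: Pab(L + b)/(6LEI) = 89.96/EI
  relative rotation θ_0 = (181.2 + 89.96)/EI = 271.1/EI
A unit hogging moment at Y produces rotation L₁/(3EI) + L₂/(3EI) = 7.167/EI.
Slope continuity at Y: θ_0 = M_Y·7.167/EI, so M_Y = 271.1/7.167 = 37.83 kN·m (hogging).

M_Y = 37.83 kN·m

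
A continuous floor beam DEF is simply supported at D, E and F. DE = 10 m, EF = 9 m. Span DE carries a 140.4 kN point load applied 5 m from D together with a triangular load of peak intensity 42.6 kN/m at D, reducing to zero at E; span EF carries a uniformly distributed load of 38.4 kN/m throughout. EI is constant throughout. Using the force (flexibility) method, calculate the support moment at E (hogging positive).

M_E = 453.5 kN·m

Release continuity at E by inserting a hinge; the redundant is the internal moment M_E. The primary structure is two simply-supported spans DE and EF.
End slopes at the hinge E, treating each span as simply supported:
  span DE: point load 140.4 at a = 5: Pab(L + a)/(6LEI) = 877.5/EI
  span DE: triangular load, peak 42.6: 7w₀L³/(360EI) = 828.3/EI
  span EF: UDL 38.4: wL³/(24EI) = 1166/EI
  relative rotation θ_0 = (1706 + 1166)/EI = 2872/EI
A unit hogging moment at E produces rotation L₁/(3EI) + L₂/(3EI) = 6.333/EI.
Compatibility: M_E·(L₁+L₂)/(3EI) = θ_0, giving M_E = 453.5 kN·m (hogging).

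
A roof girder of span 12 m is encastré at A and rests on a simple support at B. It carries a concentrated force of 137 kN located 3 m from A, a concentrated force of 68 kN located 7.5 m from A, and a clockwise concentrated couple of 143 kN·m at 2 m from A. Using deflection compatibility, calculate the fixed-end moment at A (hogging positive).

Release the roller at B. Primary structure: cantilever fixed at A.
Deflection at B on the released cantilever, summing each load's contribution:
  point load 137 at a = 3: Pa²(3L − a)/(6EI) = 6782/EI
  point load 68 at a = 7.5: Pa²(3L − a)/(6EI) = 18169/EI
  clockwise couple 143 at a = 2: M₀a(2L − a)/(2EI) = 3146/EI
  δ_0 = 28096/EI
Tip deflection under a unit load at B: L³/(3EI) = 576/EI.
Compatibility at B: δ_0 − R_B·δ_{BB} = 0, so R_B = 28096/576 = 48.78 kN.
Moment equilibrium about A: M_A = Σ(load moments about A) − R_B·L = 1064 − 48.78×12 = 478.7 kN·m.

M_A = 478.7 kN·m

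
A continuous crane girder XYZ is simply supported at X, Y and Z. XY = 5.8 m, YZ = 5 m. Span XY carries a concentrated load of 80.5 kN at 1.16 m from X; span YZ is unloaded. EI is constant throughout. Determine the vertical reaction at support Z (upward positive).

Release continuity at Y by inserting a hinge; the redundant is the internal moment M_Y. The primary structure is two simply-supported spans XY and YZ.
End slopes at the hinge Y, treating each span as simply supported:
  span XY: point load 80.5 at a = 1.16: Pab(L + a)/(6LEI) = 86.66/EI
  relative rotation θ_0 = (86.66 + 0)/EI = 86.66/EI
A unit hogging moment at Y produces rotation L₁/(3EI) + L₂/(3EI) = 3.6/EI.
Slope continuity at Y: θ_0 = M_Y·3.6/EI, so M_Y = 86.66/3.6 = 24.07 kN·m (hogging).
Span YZ, ΣM about Z: R_Y^{YZ}·5 = 0 + 24.07, so R_Y^{YZ} = 4.814 kN and R_Z = 0 − 4.814 = -4.814 kN.

R_Z = -4.814 kN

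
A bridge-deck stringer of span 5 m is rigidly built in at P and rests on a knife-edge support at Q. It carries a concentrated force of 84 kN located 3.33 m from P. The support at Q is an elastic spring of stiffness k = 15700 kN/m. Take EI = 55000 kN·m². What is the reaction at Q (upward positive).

Remove the prop at Q; the released (primary) structure is a cantilever built in at P.
Free-end deflection of the primary structure under the applied loading (downward +):
  point load 84 at a = 3.33: Pa²(3L − a)/(6EI) = 1812/EI
Tip deflection under a unit load at Q: L³/(3EI) = 41.67/EI.
With EI = 55000 kN·m²: δ_0 = 0.03294 m and δ_{QQ} = 0.000758 m/kN.
Compatibility — the spring shortens by R_Q/k under the reaction it provides: δ_0 − R_Q·δ_{QQ} = R_Q/k. With 1/k = 0.000064 m/kN, R_Q = δ_0 / (δ_{QQ} + 1/k) = 0.03294 / (0.000758 + 0.000064) = 40.11 kN.

R_Q = 40.11 kN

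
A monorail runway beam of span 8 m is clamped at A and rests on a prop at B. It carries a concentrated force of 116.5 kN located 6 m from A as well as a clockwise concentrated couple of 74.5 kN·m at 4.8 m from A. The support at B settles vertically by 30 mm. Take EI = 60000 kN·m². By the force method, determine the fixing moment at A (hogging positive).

Release the roller at B. Primary structure: cantilever fixed at A.
Primary-structure tip deflection at B by superposition:
  point load 116.5 at a = 6: Pa²(3L − a)/(6EI) = 12582/EI
  clockwise couple 74.5 at a = 4.8: M₀a(2L − a)/(2EI) = 2003/EI
  δ_0 = 14585/EI
Tip deflection under a unit load at B: L³/(3EI) = 170.7/EI.
With EI = 60000 kN·m²: δ_0 = 0.24308 m and δ_{BB} = 0.002844 m/kN.
Compatibility — the beam at B must follow the support down by 0.03 m: δ_0 − R_B·δ_{BB} = 0.03, so R_B = (0.24308 − 0.03)/0.002844 = 74.91 kN.
Moment equilibrium about A: M_A = Σ(load moments about A) − R_B·L = 773.5 − 74.91×8 = 174.2 kN·m.

M_A = 174.2 kN·m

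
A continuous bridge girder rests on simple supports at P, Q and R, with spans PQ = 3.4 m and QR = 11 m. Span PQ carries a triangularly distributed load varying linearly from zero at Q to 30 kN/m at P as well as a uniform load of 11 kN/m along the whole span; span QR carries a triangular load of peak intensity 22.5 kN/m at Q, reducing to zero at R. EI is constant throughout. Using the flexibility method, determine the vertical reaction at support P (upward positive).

R_P = 9.413 kN

Insert a hinge at Q; M_Q is the redundant, and each span becomes simply supported.
Rotations at Q on the released spans (each span's end-slope, ×1/EI):
  span PQ: triangular load, peak 30: 7w₀L³/(360EI) = 22.93/EI
  span PQ: UDL 11: wL³/(24EI) = 18.01/EI
  span QR: triangular load, peak 22.5: w₀L³/(45EI) = 665.5/EI
  relative rotation θ_0 = (40.94 + 665.5)/EI = 706.4/EI
A unit hogging moment at Q produces rotation L₁/(3EI) + L₂/(3EI) = 4.8/EI.
Compatibility: M_Q·(L₁+L₂)/(3EI) = θ_0, giving M_Q = 147.2 kN·m (hogging).
Span PQ, ΣM about P with M_Q applied at Q: R_Q^{PQ}·3.4 = 121.4 + 147.2, so R_Q^{PQ} = 78.99 kN and R_P = 88.4 − 78.99 = 9.413 kN.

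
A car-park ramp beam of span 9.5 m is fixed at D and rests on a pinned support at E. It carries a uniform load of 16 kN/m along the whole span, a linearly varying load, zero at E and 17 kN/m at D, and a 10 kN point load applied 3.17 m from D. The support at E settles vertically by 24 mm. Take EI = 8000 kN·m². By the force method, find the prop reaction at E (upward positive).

Choose R_E as the redundant. The primary structure is the cantilever fixed at D.
Downward deflection at the released point E due to the loads:
  UDL 16: wL⁴/(8EI) = 16290/EI
  triangular load, peak 17 at the fixed end: w₀L⁴/(30EI) = 4616/EI
  point load 10 at a = 3.17: Pa²(3L − a)/(6EI) = 424.2/EI
  δ_0 = 21330/EI
Flexibility coefficient — unit upward force at E: δ_{EE} = L³/(3EI) = 285.8/EI.
With EI = 8000 kN·m²: δ_0 = 2.6662 m and δ_{EE} = 0.035724 m/kN.
Compatibility — the beam at E must follow the support down by 0.024 m: δ_0 − R_E·δ_{EE} = 0.024, so R_E = (2.6662 − 0.024)/0.035724 = 73.96 kN.

R_E = 73.96 kN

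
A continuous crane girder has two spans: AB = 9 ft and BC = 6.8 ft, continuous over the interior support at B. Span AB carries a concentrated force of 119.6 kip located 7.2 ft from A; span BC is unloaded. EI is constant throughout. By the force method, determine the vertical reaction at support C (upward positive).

Take M_B as the redundant. Released structure: two simple spans AB and BC with a hinge at B.
Rotations at B on the released spans (each span's end-slope, ×1/EI):
  span AB: point load 119.6 at a = 7.2: Pab(L + a)/(6LEI) = 465/EI
  relative rotation θ_0 = (465 + 0)/EI = 465/EI
A unit hogging moment at B produces rotation L₁/(3EI) + L₂/(3EI) = 5.267/EI.
Compatibility: M_B·(L₁+L₂)/(3EI) = θ_0, giving M_B = 88.29 kip·ft (hogging).
Span BC, ΣM about C: R_B^{BC}·6.8 = 0 + 88.29, so R_B^{BC} = 12.98 kip and R_C = 0 − 12.98 = -12.98 kip.

R_C = -12.98 kip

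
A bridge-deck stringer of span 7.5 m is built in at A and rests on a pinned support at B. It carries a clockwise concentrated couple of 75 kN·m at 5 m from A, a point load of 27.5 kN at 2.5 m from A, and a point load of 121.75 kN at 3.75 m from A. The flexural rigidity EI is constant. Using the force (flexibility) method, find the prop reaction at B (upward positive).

Take the reaction at B as the redundant and release it; the primary structure is a cantilever fixed at A.
Downward deflection at the released point B due to the loads:
  clockwise couple 75 at a = 5: M₀a(2L − a)/(2EI) = 1875/EI
  point load 27.5 at a = 2.5: Pa²(3L − a)/(6EI) = 572.9/EI
  point load 121.75 at a = 3.75: Pa²(3L − a)/(6EI) = 5350/EI
  δ_0 = 7798/EI
Tip deflection under a unit load at B: L³/(3EI) = 140.6/EI.
Compatibility at B: δ_0 − R_B·δ_{BB} = 0, so R_B = 7798/140.6 = 55.45 kN.

R_B = 55.45 kN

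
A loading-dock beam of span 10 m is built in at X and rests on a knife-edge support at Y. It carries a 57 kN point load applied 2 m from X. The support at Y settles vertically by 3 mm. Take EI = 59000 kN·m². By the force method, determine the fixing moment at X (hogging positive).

M_X = 87.39 kN·m

Take the reaction at Y as the redundant and release it; the primary structure is a cantilever fixed at X.
Downward deflection at the released point Y due to the loads:
  point load 57 at a = 2: Pa²(3L − a)/(6EI) = 1064/EI
Tip deflection under a unit load at Y: L³/(3EI) = 333.3/EI.
With EI = 59000 kN·m²: δ_0 = 0.018034 m and δ_{YY} = 0.00565 m/kN.
Compatibility — the beam at Y must follow the support down by 0.003 m: δ_0 − R_Y·δ_{YY} = 0.003, so R_Y = (0.018034 − 0.003)/0.00565 = 2.661 kN.
Moment equilibrium about X: M_X = Σ(load moments about X) − R_Y·L = 114 − 2.661×10 = 87.39 kN·m.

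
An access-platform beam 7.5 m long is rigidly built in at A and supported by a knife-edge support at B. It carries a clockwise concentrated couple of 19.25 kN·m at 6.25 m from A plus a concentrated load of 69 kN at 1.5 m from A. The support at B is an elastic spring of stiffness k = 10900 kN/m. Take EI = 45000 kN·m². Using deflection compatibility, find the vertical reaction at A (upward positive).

R_A = 61.61 kN

Choose R_B as the redundant. The primary structure is the cantilever fixed at A.
Free-end deflection of the primary structure under the applied loading (downward +):
  clockwise couple 19.25 at a = 6.25: M₀a(2L − a)/(2EI) = 526.4/EI
  point load 69 at a = 1.5: Pa²(3L − a)/(6EI) = 543.4/EI
  δ_0 = 1070/EI
Tip deflection under a unit load at B: L³/(3EI) = 140.6/EI.
With EI = 45000 kN·m²: δ_0 = 0.023772 m and δ_{BB} = 0.003125 m/kN.
Compatibility — the spring shortens by R_B/k under the reaction it provides: δ_0 − R_B·δ_{BB} = R_B/k. With 1/k = 0.000092 m/kN, R_B = δ_0 / (δ_{BB} + 1/k) = 0.023772 / (0.003125 + 0.000092) = 7.39 kN.
Vertical equilibrium: R_A = ΣP − R_B = 69 − 7.39 = 61.61 kN.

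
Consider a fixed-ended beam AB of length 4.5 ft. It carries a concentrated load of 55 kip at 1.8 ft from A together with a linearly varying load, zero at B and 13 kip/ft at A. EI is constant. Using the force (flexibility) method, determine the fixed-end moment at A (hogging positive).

Take the two fixed-end moments M_A, M_B as redundants; the released structure is the simple span AB.
End rotations of the released simple span under the applied load (×1/EI):
  at A: point load 55 at a = 1.8: Pab(L + b)/(6LEI) = 71.28/EI
  at B: point load 55 at a = 1.8: Pab(L + a)/(6LEI) = 62.37/EI
  at A: triangular load, peak 13: w₀L³/(45EI) = 26.32/EI
  at B: triangular load, peak 13: 7w₀L³/(360EI) = 23.03/EI
  θ_A0 = 97.61/EI,  θ_B0 = 85.4/EI
Flexibility coefficients: a unit moment at one end gives L/(3EI) there and L/(6EI) at the far end, so f₁₁ = f₂₂ = 1.5/EI and f₁₂ = f₂₁ = 0.75/EI.
Compatibility — zero rotation at each built-in end:
  1.5 M_A + 0.75 M_B = 97.61
  0.75 M_A + 1.5 M_B = 85.4
Solving the pair gives M_A = 48.8 kip·ft and M_B = 32.53 kip·ft (hogging).

M_A = 48.8 kip·ft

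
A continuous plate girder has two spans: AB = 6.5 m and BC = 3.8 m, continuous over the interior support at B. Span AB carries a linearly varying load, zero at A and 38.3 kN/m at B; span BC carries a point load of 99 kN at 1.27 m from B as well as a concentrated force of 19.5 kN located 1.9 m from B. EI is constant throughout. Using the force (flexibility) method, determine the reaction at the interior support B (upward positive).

Release continuity at B by inserting a hinge; the redundant is the internal moment M_B. The primary structure is two simply-supported spans AB and BC.
End slopes at the hinge B, treating each span as simply supported:
  span AB: triangular load, peak 38.3: w₀L³/(45EI) = 233.7/EI
  span BC: point load 99 at a = 1.27: Pab(L + b)/(6LEI) = 88.31/EI
  span BC: point load 19.5 at a = 1.9: Pab(L + b)/(6LEI) = 17.6/EI
  relative rotation θ_0 = (233.7 + 105.9)/EI = 339.6/EI
A unit hogging moment at B produces rotation L₁/(3EI) + L₂/(3EI) = 3.433/EI.
Compatibility: M_B·(L₁+L₂)/(3EI) = θ_0, giving M_B = 98.93 kN·m (hogging).
Span AB, ΣM about A with M_B applied at B: R_B^{AB}·6.5 = 539.4 + 98.93, so R_B^{AB} = 98.2 kN and R_A = 124.5 − 98.2 = 26.27 kN.
Span BC, ΣM about C: R_B^{BC}·3.8 = 287.5 + 98.93, so R_B^{BC} = 101.7 kN and R_C = 118.5 − 101.7 = 16.8 kN.
R_B = 98.2 + 101.7 = 199.9 kN.

R_B = 199.9 kN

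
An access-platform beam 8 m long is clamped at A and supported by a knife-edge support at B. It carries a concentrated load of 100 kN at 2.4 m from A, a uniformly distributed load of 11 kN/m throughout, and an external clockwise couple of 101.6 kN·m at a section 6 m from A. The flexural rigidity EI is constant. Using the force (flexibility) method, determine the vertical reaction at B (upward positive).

Remove the prop at B; the released (primary) structure is a cantilever built in at A.
Free-end deflection of the primary structure under the applied loading (downward +):
  point load 100 at a = 2.4: Pa²(3L − a)/(6EI) = 2074/EI
  UDL 11: wL⁴/(8EI) = 5632/EI
  clockwise couple 101.6 at a = 6: M₀a(2L − a)/(2EI) = 3048/EI
  δ_0 = 10754/EI
Tip deflection under a unit load at B: L³/(3EI) = 170.7/EI.
The prop prevents deflection at B: R_B = δ_0/δ_{BB} = 10754/170.7 = 63.01 kN.

R_B = 63.01 kN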